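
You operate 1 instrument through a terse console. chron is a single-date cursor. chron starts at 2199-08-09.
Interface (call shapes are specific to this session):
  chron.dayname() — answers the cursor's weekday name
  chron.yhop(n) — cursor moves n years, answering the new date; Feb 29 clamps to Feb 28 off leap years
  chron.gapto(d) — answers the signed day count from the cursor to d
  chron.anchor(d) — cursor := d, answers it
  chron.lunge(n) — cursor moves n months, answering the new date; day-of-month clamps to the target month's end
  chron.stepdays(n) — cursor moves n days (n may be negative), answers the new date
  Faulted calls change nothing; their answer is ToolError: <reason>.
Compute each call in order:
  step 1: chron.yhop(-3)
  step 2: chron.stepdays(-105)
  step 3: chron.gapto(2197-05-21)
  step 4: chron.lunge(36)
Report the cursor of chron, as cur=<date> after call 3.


Do: chron.yhop[n=-3]
See: 2196-08-09
Do: chron.stepdays[n=-105]
See: 2196-04-26
Do: chron.gapto[d=2197-05-21]
See: 390
Do: chron.lunge[n=36]
See: 2199-04-26

Answer: cur=2196-04-26


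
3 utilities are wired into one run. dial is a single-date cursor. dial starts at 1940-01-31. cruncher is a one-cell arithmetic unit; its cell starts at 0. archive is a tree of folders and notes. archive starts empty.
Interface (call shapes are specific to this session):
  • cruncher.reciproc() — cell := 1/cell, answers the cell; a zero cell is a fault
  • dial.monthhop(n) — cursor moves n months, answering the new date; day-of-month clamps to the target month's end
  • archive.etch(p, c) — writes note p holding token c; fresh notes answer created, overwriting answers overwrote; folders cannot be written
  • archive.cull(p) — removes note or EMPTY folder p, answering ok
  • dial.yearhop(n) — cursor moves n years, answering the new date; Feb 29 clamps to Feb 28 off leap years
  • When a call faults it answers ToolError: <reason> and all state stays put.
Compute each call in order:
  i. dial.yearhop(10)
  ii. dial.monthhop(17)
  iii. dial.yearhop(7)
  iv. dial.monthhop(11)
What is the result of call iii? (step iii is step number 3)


Answer: 1958-06-30

Derivation:
-> yearhop(10)
<- 1950-01-31
-> monthhop(17)
<- 1951-06-30
-> yearhop(7)
<- 1958-06-30
-> monthhop(11)
<- 1959-05-30


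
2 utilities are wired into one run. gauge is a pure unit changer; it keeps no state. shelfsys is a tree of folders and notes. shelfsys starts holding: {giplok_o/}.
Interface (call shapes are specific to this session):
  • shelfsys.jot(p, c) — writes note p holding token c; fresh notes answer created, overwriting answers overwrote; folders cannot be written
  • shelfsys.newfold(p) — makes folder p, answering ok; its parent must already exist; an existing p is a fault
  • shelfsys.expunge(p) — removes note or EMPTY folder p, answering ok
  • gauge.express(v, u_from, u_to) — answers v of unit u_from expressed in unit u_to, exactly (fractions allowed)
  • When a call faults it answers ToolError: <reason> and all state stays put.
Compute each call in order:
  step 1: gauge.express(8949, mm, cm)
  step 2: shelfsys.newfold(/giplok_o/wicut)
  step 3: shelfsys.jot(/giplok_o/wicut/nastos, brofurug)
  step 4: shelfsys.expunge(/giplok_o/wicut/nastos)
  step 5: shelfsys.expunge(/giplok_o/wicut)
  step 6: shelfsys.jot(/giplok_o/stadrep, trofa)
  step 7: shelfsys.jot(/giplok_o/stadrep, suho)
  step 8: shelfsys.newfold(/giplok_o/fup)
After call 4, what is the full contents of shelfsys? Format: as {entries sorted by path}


Answer: {giplok_o/, giplok_o/wicut/}

Derivation:
> express 8949 mm cm
:: 8949/10
> newfold /giplok_o/wicut
:: ok
> jot /giplok_o/wicut/nastos brofurug
:: created
> expunge /giplok_o/wicut/nastos
:: ok
> expunge /giplok_o/wicut
:: ok
> jot /giplok_o/stadrep trofa
:: created
> jot /giplok_o/stadrep suho
:: overwrote
> newfold /giplok_o/fup
:: ok


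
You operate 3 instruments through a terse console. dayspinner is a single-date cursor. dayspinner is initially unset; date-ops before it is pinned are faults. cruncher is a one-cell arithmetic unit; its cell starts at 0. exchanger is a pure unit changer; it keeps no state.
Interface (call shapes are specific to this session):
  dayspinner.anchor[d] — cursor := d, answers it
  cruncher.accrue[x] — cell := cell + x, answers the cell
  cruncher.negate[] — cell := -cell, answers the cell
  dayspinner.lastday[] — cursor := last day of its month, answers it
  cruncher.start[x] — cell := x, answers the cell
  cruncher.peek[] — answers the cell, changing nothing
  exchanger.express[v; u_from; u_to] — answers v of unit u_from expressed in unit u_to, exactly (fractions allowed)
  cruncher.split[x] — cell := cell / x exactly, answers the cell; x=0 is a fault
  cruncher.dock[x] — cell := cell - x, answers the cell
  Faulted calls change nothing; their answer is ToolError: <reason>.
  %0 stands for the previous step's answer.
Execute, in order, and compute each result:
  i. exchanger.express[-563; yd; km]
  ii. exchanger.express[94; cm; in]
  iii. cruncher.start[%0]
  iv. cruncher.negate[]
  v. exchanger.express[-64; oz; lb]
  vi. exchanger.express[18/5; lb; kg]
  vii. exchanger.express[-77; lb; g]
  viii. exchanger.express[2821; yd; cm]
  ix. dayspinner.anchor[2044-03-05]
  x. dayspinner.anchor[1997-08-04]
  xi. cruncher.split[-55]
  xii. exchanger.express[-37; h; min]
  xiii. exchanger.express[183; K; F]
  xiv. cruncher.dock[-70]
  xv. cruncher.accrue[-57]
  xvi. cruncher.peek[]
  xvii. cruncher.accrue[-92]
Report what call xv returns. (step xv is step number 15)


# 1. exchanger.express(v→-563, u_from→yd, u_to→km) == -643509/1250000
# 2. exchanger.express(v→94, u_from→cm, u_to→in) == 4700/127
# 3. cruncher.start(x→%0) == 4700/127
# 4. cruncher.negate() == -4700/127
# 5. exchanger.express(v→-64, u_from→oz, u_to→lb) == -4
# 6. exchanger.express(v→18/5, u_from→lb, u_to→kg) == 408233133/250000000
# 7. exchanger.express(v→-77, u_from→lb, u_to→g) == -3492661249/100000
# 8. exchanger.express(v→2821, u_from→yd, u_to→cm) == 6448806/25
# 9. dayspinner.anchor(d→2044-03-05) == 2044-03-05
# 10. dayspinner.anchor(d→1997-08-04) == 1997-08-04
# 11. cruncher.split(x→-55) == 940/1397
# 12. exchanger.express(v→-37, u_from→h, u_to→min) == -2220
# 13. exchanger.express(v→183, u_from→K, u_to→F) == -13027/100
# 14. cruncher.dock(x→-70) == 98730/1397
# 15. cruncher.accrue(x→-57) == 19101/1397
# 16. cruncher.peek() == 19101/1397
# 17. cruncher.accrue(x→-92) == -109423/1397

Answer: 19101/1397


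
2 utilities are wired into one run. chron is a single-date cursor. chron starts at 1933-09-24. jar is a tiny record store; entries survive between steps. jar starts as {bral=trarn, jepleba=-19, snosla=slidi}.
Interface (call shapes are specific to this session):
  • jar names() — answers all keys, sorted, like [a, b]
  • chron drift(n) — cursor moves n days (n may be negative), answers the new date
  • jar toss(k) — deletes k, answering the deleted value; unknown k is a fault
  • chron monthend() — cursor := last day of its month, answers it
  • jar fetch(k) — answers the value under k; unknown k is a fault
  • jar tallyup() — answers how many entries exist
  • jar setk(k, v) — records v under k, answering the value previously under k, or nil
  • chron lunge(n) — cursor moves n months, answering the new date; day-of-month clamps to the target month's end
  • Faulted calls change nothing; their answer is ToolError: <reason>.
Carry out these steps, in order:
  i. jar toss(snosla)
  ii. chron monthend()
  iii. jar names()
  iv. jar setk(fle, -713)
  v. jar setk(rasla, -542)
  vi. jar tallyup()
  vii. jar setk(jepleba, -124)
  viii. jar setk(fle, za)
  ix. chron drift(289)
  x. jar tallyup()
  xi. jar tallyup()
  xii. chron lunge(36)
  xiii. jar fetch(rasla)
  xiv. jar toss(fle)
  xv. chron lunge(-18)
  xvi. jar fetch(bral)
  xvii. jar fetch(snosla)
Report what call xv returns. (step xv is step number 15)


Answer: 1936-01-16

Derivation:
~$ jar toss k='snosla'
:: slidi
~$ chron monthend
:: 1933-09-30
~$ jar names
:: [bral, jepleba]
~$ jar setk k='fle' v='-713'
:: nil
~$ jar setk k='rasla' v='-542'
:: nil
~$ jar tallyup
:: 4
~$ jar setk k='jepleba' v='-124'
:: -19
~$ jar setk k='fle' v='za'
:: -713
~$ chron drift n='289'
:: 1934-07-16
~$ jar tallyup
:: 4
~$ jar tallyup
:: 4
~$ chron lunge n='36'
:: 1937-07-16
~$ jar fetch k='rasla'
:: -542
~$ jar toss k='fle'
:: za
~$ chron lunge n='-18'
:: 1936-01-16
~$ jar fetch k='bral'
:: trarn
~$ jar fetch k='snosla'
:: ToolError: no such key snosla


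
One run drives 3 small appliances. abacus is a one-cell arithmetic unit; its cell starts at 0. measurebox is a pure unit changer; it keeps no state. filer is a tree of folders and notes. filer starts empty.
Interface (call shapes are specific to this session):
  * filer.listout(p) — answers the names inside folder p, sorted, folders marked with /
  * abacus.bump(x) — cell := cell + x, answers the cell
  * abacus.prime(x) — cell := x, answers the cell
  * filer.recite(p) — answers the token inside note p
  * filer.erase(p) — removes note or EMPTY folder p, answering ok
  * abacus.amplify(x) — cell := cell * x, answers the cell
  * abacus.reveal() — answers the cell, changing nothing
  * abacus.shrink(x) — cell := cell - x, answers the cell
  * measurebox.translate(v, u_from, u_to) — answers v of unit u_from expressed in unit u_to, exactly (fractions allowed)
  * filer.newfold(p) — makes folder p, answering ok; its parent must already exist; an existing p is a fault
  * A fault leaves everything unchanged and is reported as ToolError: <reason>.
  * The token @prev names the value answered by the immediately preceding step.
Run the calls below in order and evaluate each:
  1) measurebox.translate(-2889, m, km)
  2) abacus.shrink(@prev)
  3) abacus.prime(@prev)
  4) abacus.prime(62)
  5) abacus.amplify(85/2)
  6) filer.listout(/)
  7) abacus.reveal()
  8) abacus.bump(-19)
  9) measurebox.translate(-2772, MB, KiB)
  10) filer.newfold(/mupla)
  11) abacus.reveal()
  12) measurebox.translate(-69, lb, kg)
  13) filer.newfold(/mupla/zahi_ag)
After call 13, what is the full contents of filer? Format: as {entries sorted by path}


Answer: {mupla/, mupla/zahi_ag/}

Derivation:
% translate v→-2889 u_from→m u_to→km
  -2889/1000
% shrink x→@prev
  2889/1000
% prime x→@prev
  2889/1000
% prime x→62
  62
% amplify x→85/2
  2635
% listout p→/
  []
% reveal
  2635
% bump x→-19
  2616
% translate v→-2772 u_from→MB u_to→KiB
  -10828125/4
% newfold p→/mupla
  ok
% reveal
  2616
% translate v→-69 u_from→lb u_to→kg
  -3129787353/100000000
% newfold p→/mupla/zahi_ag
  ok


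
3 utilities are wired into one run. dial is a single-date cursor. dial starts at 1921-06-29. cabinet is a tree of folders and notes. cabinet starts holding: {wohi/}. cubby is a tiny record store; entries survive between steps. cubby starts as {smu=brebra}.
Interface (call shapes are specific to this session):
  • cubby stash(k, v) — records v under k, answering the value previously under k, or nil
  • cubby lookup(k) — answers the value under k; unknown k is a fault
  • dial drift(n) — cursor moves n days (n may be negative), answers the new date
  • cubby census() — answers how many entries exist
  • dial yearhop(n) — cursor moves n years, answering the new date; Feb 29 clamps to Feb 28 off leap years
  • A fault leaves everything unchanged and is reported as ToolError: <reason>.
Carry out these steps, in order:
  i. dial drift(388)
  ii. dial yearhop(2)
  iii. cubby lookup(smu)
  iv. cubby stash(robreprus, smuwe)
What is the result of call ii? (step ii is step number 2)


Answer: 1924-07-22

Derivation:
// 1. dial drift(388) -> 1922-07-22
// 2. dial yearhop(2) -> 1924-07-22
// 3. cubby lookup(smu) -> brebra
// 4. cubby stash(robreprus, smuwe) -> nil


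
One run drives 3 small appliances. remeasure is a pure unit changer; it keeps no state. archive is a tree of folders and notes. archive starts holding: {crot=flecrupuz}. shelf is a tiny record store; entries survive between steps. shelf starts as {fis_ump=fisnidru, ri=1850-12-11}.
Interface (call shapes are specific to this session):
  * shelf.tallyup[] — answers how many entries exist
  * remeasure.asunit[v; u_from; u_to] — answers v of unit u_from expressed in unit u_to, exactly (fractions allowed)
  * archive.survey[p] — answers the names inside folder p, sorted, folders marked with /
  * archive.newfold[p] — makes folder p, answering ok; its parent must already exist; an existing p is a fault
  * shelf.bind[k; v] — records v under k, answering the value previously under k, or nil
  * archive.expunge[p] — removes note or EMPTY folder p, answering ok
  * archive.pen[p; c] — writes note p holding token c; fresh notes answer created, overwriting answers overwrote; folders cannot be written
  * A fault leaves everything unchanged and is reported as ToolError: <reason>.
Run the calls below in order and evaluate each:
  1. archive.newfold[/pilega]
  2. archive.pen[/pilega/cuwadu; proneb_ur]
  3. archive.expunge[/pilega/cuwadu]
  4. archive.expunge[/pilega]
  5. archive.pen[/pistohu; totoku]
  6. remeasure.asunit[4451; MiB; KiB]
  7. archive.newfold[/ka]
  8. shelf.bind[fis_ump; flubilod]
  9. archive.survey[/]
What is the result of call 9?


Using archive.newfold(p='/pilega'), — result: ok.
Then archive.pen(p='/pilega/cuwadu', c='proneb_ur'), which returns created.
I call archive.expunge(p='/pilega/cuwadu'): ok.
I try archive.expunge(p='/pilega'), giving ok.
Calling archive.pen(p='/pistohu', c='totoku'), and see created.
Using remeasure.asunit(v='4451', u_from='MiB', u_to='KiB'), and get 4557824.
I try archive.newfold(p='/ka'), and get ok.
Using shelf.bind(k='fis_ump', v='flubilod'), and see fisnidru.
Calling archive.survey(p='/'), → [crot, ka/, pistohu].

Answer: [crot, ka/, pistohu]


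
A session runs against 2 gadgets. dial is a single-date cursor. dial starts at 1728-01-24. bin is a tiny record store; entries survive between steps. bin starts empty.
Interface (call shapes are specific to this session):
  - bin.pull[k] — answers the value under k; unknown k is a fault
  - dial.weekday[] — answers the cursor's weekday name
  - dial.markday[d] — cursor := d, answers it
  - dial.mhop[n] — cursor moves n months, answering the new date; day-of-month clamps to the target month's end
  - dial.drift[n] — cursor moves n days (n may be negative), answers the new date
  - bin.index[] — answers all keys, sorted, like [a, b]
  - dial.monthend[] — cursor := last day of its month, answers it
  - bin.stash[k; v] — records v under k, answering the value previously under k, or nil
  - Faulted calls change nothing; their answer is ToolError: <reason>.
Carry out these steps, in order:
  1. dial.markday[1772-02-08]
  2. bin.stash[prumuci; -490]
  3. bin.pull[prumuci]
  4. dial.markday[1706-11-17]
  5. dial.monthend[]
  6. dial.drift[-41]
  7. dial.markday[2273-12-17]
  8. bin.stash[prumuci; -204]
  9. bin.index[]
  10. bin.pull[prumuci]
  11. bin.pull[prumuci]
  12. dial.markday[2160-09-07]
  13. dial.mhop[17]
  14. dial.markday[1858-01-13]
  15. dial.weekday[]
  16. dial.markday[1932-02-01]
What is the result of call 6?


Answer: 1706-10-20

Derivation:
·→ dial.markday(d: 1772-02-08)
·← 1772-02-08
·→ bin.stash(k: prumuci, v: -490)
·← nil
·→ bin.pull(k: prumuci)
·← -490
·→ dial.markday(d: 1706-11-17)
·← 1706-11-17
·→ dial.monthend()
·← 1706-11-30
·→ dial.drift(n: -41)
·← 1706-10-20
·→ dial.markday(d: 2273-12-17)
·← 2273-12-17
·→ bin.stash(k: prumuci, v: -204)
·← -490
·→ bin.index()
·← [prumuci]
·→ bin.pull(k: prumuci)
·← -204
·→ bin.pull(k: prumuci)
·← -204
·→ dial.markday(d: 2160-09-07)
·← 2160-09-07
·→ dial.mhop(n: 17)
·← 2162-02-07
·→ dial.markday(d: 1858-01-13)
·← 1858-01-13
·→ dial.weekday()
·← Wednesday
·→ dial.markday(d: 1932-02-01)
·← 1932-02-01


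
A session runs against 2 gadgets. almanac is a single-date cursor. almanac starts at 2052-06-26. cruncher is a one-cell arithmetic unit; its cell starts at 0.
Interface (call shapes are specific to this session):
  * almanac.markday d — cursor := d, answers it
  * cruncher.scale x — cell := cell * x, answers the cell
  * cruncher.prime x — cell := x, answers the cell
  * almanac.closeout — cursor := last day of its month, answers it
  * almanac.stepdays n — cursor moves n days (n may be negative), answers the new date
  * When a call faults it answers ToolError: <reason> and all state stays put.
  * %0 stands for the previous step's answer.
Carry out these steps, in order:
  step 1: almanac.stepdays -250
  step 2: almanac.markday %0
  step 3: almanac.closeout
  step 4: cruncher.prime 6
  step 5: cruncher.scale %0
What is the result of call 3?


-> stepdays(n='-250')
<- 2051-10-20
-> markday(d='%0')
<- 2051-10-20
-> closeout()
<- 2051-10-31
-> prime(x='6')
<- 6
-> scale(x='%0')
<- 36

Answer: 2051-10-31


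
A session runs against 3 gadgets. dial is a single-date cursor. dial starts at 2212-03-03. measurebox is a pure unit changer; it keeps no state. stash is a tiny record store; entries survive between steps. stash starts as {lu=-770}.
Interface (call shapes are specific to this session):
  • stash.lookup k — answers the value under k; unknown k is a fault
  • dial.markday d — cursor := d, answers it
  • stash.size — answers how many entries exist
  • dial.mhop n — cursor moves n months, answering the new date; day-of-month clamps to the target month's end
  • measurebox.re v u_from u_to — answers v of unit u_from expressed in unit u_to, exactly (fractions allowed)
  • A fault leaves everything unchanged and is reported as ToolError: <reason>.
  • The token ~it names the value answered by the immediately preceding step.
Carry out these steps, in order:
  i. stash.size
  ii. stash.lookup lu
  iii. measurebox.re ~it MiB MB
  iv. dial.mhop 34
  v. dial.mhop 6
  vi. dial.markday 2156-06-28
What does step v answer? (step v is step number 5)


Now I run size, and see 1.
I try lookup(k=lu), — result: -770.
Using re(v=~it, u_from=MiB, u_to=MB): -2523136/3125.
Invoking mhop(n=34), → 2215-01-03.
Now I run mhop(n=6): 2215-07-03.
Using markday(d=2156-06-28), — result: 2156-06-28.

Answer: 2215-07-03


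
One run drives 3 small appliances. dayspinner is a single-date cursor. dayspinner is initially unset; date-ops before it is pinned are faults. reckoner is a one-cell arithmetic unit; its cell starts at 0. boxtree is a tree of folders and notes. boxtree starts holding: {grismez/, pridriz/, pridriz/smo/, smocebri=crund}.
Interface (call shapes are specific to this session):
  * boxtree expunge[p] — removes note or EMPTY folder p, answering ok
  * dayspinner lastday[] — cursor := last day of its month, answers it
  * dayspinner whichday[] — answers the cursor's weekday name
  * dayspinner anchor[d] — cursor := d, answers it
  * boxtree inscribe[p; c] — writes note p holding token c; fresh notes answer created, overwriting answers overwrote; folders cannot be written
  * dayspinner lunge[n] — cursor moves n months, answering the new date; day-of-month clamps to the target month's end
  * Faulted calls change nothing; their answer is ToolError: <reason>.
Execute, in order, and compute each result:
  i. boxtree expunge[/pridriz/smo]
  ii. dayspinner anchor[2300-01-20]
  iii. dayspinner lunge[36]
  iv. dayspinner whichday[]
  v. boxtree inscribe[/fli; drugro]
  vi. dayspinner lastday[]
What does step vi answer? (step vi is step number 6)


Answer: 2303-01-31

Derivation:
Next I call boxtree expunge using p→/pridriz/smo, → ok.
I invoke dayspinner anchor using d→2300-01-20, and get 2300-01-20.
I run dayspinner lunge using n→36, which returns 2303-01-20.
I try dayspinner whichday: Tuesday.
Using boxtree inscribe using p→/fli, c→drugro, yielding created.
I invoke dayspinner lastday(), giving 2303-01-31.


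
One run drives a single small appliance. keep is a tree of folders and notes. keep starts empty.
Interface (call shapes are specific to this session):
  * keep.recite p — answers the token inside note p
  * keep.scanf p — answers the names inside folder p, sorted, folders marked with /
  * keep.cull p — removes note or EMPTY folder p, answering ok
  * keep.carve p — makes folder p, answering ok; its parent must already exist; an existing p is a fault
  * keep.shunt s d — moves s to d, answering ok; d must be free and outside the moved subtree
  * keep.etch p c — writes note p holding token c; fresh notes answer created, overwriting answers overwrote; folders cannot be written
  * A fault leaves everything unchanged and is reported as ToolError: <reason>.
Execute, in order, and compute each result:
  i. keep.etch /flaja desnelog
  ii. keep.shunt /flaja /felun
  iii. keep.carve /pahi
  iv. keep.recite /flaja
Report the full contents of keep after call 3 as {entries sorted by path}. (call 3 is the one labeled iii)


Answer: {felun=desnelog, pahi/}

Derivation:
> keep.etch p: /flaja c: desnelog
:: created
> keep.shunt s: /flaja d: /felun
:: ok
> keep.carve p: /pahi
:: ok
> keep.recite p: /flaja
:: ToolError: not found


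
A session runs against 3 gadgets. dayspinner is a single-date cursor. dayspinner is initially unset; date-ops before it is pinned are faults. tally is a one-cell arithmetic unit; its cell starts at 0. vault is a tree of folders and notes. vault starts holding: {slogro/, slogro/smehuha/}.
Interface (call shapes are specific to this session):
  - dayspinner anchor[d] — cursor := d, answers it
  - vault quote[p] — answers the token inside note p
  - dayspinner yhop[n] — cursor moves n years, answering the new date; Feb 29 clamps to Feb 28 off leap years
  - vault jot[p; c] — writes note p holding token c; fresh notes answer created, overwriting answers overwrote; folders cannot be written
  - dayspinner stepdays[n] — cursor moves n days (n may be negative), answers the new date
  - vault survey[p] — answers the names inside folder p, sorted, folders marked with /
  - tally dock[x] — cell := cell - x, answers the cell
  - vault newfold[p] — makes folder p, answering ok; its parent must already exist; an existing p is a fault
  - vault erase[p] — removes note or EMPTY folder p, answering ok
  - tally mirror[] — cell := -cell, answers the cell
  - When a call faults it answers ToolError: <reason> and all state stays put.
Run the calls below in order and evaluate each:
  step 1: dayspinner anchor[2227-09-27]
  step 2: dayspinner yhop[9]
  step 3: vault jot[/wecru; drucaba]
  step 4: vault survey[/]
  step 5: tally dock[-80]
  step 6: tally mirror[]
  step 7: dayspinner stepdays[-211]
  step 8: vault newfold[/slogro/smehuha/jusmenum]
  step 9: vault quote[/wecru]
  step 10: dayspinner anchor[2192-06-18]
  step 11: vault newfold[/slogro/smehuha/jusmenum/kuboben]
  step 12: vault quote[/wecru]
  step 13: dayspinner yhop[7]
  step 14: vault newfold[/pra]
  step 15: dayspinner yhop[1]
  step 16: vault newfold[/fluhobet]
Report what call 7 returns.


Answer: 2236-02-29

Derivation:
-> dayspinner anchor(d: 2227-09-27)
<- 2227-09-27
-> dayspinner yhop(n: 9)
<- 2236-09-27
-> vault jot(p: /wecru, c: drucaba)
<- created
-> vault survey(p: /)
<- [slogro/, wecru]
-> tally dock(x: -80)
<- 80
-> tally mirror()
<- -80
-> dayspinner stepdays(n: -211)
<- 2236-02-29
-> vault newfold(p: /slogro/smehuha/jusmenum)
<- ok
-> vault quote(p: /wecru)
<- drucaba
-> dayspinner anchor(d: 2192-06-18)
<- 2192-06-18
-> vault newfold(p: /slogro/smehuha/jusmenum/kuboben)
<- ok
-> vault quote(p: /wecru)
<- drucaba
-> dayspinner yhop(n: 7)
<- 2199-06-18
-> vault newfold(p: /pra)
<- ok
-> dayspinner yhop(n: 1)
<- 2200-06-18
-> vault newfold(p: /fluhobet)
<- ok


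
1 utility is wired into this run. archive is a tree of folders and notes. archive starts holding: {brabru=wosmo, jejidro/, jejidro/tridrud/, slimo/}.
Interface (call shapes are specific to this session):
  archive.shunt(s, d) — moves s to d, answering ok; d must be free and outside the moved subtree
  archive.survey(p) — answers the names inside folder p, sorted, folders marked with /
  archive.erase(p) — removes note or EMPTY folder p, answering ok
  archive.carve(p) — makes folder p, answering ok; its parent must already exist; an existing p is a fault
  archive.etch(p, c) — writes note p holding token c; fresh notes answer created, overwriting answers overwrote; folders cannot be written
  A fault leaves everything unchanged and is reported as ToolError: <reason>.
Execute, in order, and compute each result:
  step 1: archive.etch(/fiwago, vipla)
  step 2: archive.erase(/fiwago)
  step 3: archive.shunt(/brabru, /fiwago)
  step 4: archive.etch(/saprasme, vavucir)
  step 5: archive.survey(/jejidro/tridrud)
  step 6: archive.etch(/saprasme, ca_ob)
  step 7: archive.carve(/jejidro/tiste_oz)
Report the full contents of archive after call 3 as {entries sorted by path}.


Answer: {fiwago=wosmo, jejidro/, jejidro/tridrud/, slimo/}

Derivation:
>>> archive.etch /fiwago vipla
= created
>>> archive.erase /fiwago
= ok
>>> archive.shunt /brabru /fiwago
= ok
>>> archive.etch /saprasme vavucir
= created
>>> archive.survey /jejidro/tridrud
= []
>>> archive.etch /saprasme ca_ob
= overwrote
>>> archive.carve /jejidro/tiste_oz
= ok


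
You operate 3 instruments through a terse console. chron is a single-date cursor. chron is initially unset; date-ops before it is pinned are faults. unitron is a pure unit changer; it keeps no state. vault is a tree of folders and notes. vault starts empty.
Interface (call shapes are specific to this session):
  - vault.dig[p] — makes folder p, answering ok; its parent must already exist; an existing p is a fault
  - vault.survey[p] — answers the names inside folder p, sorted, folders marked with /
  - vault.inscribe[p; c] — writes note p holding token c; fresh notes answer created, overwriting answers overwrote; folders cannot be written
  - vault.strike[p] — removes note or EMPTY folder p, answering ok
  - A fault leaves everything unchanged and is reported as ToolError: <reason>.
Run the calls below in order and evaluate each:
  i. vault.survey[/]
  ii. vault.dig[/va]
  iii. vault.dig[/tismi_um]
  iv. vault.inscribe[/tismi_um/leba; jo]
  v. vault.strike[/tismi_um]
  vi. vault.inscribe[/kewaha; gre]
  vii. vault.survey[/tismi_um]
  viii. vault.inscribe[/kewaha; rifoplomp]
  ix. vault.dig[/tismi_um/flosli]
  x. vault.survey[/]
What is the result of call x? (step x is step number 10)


Answer: [kewaha, tismi_um/, va/]

Derivation:
;; 1. survey(/) == []
;; 2. dig(/va) == ok
;; 3. dig(/tismi_um) == ok
;; 4. inscribe(/tismi_um/leba, jo) == created
;; 5. strike(/tismi_um) == ToolError: not empty
;; 6. inscribe(/kewaha, gre) == created
;; 7. survey(/tismi_um) == [leba]
;; 8. inscribe(/kewaha, rifoplomp) == overwrote
;; 9. dig(/tismi_um/flosli) == ok
;; 10. survey(/) == [kewaha, tismi_um/, va/]


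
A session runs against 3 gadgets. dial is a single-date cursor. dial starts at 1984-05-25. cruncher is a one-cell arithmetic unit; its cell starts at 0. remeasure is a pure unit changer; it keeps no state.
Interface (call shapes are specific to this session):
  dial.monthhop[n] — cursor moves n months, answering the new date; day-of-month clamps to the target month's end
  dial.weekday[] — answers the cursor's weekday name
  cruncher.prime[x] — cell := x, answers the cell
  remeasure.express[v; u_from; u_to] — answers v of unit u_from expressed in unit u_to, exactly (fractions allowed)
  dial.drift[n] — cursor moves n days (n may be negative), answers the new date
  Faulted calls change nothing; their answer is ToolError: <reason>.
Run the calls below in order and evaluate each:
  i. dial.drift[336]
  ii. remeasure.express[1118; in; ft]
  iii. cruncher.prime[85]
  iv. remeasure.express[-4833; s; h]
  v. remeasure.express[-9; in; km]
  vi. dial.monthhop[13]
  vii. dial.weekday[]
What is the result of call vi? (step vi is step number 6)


>>> dial.drift n→336
= 1985-04-26
>>> remeasure.express v→1118 u_from→in u_to→ft
= 559/6
>>> cruncher.prime x→85
= 85
>>> remeasure.express v→-4833 u_from→s u_to→h
= -537/400
>>> remeasure.express v→-9 u_from→in u_to→km
= -1143/5000000
>>> dial.monthhop n→13
= 1986-05-26
>>> dial.weekday
= Monday

Answer: 1986-05-26


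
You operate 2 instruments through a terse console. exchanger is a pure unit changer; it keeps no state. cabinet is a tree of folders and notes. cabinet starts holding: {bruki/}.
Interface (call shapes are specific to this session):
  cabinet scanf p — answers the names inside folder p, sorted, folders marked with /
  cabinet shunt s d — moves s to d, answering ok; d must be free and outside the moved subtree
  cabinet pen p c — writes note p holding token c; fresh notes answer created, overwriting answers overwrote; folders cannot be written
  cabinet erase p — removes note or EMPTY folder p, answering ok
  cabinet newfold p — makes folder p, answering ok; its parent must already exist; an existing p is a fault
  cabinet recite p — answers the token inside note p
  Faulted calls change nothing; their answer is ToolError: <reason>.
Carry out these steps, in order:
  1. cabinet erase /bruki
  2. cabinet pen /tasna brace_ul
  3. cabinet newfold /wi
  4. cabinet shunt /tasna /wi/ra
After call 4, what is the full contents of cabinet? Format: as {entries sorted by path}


;; 1. cabinet erase(/bruki) : ok
;; 2. cabinet pen(/tasna, brace_ul) : created
;; 3. cabinet newfold(/wi) : ok
;; 4. cabinet shunt(/tasna, /wi/ra) : ok

Answer: {wi/, wi/ra=brace_ul}


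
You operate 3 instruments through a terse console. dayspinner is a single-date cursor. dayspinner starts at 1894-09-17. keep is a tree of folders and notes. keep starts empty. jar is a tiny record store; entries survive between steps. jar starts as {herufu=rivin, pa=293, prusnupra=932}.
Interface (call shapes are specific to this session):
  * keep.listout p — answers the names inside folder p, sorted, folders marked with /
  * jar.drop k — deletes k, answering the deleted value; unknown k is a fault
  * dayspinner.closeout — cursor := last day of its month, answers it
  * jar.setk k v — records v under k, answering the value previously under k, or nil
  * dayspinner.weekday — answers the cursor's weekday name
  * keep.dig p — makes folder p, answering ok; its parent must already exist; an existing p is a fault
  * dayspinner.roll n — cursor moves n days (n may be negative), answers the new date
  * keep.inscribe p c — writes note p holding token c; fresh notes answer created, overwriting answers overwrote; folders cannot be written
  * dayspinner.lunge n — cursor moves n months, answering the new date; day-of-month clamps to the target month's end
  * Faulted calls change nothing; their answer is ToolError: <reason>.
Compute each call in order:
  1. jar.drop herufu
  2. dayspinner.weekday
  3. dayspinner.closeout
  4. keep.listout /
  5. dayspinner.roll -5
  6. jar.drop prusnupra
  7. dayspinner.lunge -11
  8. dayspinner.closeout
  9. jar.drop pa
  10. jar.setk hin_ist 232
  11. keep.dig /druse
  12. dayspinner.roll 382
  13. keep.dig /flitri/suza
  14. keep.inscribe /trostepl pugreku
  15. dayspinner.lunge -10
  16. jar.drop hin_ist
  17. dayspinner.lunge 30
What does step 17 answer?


Answer: 1896-07-17

Derivation:
Step: drop[k=herufu]
Result: rivin
Step: weekday[]
Result: Monday
Step: closeout[]
Result: 1894-09-30
Step: listout[p=/]
Result: []
Step: roll[n=-5]
Result: 1894-09-25
Step: drop[k=prusnupra]
Result: 932
Step: lunge[n=-11]
Result: 1893-10-25
Step: closeout[]
Result: 1893-10-31
Step: drop[k=pa]
Result: 293
Step: setk[k=hin_ist; v=232]
Result: nil
Step: dig[p=/druse]
Result: ok
Step: roll[n=382]
Result: 1894-11-17
Step: dig[p=/flitri/suza]
Result: ToolError: no parent
Step: inscribe[p=/trostepl; c=pugreku]
Result: created
Step: lunge[n=-10]
Result: 1894-01-17
Step: drop[k=hin_ist]
Result: 232
Step: lunge[n=30]
Result: 1896-07-17


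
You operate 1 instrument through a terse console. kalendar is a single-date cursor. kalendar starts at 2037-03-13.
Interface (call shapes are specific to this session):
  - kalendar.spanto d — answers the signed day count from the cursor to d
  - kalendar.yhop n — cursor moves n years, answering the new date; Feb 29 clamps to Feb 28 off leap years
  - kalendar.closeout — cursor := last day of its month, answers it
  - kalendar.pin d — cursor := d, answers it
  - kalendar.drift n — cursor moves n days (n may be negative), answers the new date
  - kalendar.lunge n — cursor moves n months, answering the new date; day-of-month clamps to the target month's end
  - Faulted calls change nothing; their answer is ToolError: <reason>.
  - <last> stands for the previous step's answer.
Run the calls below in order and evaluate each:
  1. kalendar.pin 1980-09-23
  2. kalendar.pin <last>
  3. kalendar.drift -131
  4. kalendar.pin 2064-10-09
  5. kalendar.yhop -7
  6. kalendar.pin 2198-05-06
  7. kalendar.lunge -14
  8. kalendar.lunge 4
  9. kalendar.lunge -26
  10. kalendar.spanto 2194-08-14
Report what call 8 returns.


Now I run pin(d='1980-09-23'), and get 1980-09-23.
Next I call pin(d='<last>'), and observe 1980-09-23.
Next I call drift(n='-131'), — result: 1980-05-15.
I run pin(d='2064-10-09'), yielding 2064-10-09.
Using yhop(n='-7'): 2057-10-09.
Next I call pin(d='2198-05-06'), and get 2198-05-06.
I try lunge(n='-14'), — result: 2197-03-06.
Next I call lunge(n='4'), and observe 2197-07-06.
I run lunge(n='-26'), and get 2195-05-06.
Calling spanto(d='2194-08-14'), which returns -265.

Answer: 2197-07-06


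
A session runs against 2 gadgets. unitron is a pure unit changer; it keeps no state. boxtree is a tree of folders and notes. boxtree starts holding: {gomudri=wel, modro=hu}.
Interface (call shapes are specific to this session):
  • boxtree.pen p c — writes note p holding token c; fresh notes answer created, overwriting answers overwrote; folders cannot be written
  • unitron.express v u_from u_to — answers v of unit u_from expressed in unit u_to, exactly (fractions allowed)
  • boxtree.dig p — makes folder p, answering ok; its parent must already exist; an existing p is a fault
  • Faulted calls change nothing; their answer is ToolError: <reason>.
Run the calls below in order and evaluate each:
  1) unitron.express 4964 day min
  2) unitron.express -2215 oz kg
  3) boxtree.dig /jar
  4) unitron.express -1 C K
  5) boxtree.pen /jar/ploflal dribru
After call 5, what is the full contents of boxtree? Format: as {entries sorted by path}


Answer: {gomudri=wel, jar/, jar/ploflal=dribru, modro=hu}

Derivation:
[in] express v=4964 u_from=day u_to=min
  7148160
[in] express v=-2215 u_from=oz u_to=kg
  -20094141991/320000000
[in] dig p=/jar
  ok
[in] express v=-1 u_from=C u_to=K
  5443/20
[in] pen p=/jar/ploflal c=dribru
  created


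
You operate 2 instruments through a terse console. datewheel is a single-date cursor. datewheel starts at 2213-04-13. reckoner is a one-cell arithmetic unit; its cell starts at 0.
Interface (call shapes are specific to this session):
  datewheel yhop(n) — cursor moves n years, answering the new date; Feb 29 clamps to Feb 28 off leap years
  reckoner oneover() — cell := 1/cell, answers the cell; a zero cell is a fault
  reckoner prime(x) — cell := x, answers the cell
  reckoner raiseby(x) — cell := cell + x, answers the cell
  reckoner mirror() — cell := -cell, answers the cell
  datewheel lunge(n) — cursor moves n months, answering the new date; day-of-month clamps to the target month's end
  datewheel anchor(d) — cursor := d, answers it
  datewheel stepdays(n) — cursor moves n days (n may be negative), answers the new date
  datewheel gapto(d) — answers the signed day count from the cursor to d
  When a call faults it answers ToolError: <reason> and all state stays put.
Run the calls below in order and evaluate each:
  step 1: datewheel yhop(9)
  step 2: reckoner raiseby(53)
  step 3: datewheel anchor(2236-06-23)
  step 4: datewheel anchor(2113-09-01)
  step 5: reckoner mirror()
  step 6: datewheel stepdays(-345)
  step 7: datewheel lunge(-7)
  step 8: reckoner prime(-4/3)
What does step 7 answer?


Answer: 2112-02-21

Derivation:
Step: datewheel yhop[n=9]
Result: 2222-04-13
Step: reckoner raiseby[x=53]
Result: 53
Step: datewheel anchor[d=2236-06-23]
Result: 2236-06-23
Step: datewheel anchor[d=2113-09-01]
Result: 2113-09-01
Step: reckoner mirror[]
Result: -53
Step: datewheel stepdays[n=-345]
Result: 2112-09-21
Step: datewheel lunge[n=-7]
Result: 2112-02-21
Step: reckoner prime[x=-4/3]
Result: -4/3


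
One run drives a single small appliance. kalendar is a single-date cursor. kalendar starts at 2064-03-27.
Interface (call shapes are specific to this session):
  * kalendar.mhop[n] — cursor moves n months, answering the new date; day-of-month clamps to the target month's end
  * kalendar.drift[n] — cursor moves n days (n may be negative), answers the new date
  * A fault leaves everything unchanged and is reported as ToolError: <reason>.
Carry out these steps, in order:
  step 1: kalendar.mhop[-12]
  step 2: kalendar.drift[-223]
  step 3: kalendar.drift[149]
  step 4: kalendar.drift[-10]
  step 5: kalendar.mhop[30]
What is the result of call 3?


$ mhop n=-12
= 2063-03-27
$ drift n=-223
= 2062-08-16
$ drift n=149
= 2063-01-12
$ drift n=-10
= 2063-01-02
$ mhop n=30
= 2065-07-02

Answer: 2063-01-12


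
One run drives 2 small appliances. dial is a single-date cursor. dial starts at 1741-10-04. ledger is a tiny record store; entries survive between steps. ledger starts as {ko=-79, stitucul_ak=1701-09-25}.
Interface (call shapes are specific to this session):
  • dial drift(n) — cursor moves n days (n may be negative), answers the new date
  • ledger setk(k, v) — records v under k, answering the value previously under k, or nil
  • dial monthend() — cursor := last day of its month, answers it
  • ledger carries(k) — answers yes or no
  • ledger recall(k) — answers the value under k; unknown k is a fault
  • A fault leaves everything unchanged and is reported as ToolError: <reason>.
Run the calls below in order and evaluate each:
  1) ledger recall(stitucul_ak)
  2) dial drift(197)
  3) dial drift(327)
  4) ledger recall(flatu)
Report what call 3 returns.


Answer: 1743-03-12

Derivation:
! 1. ledger recall(k='stitucul_ak') => 1701-09-25
! 2. dial drift(n='197') => 1742-04-19
! 3. dial drift(n='327') => 1743-03-12
! 4. ledger recall(k='flatu') => ToolError: no such key flatu


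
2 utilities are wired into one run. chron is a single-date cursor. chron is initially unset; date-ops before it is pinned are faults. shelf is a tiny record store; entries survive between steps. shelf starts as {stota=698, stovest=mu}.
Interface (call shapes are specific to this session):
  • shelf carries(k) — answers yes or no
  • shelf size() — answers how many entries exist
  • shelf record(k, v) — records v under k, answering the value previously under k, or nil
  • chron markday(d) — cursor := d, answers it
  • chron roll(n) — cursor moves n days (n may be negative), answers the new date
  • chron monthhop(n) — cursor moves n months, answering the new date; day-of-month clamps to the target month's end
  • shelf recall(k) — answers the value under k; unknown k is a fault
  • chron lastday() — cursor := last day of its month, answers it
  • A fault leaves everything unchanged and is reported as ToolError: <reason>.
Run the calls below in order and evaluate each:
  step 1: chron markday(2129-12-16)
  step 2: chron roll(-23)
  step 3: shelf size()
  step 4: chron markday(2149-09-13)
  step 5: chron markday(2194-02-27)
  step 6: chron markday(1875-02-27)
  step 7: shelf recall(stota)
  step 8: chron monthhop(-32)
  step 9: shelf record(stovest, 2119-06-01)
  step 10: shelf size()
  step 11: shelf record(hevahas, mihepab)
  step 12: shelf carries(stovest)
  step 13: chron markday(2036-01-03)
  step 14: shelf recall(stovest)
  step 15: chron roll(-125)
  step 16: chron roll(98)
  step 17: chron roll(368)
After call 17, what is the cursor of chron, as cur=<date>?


Do: chron markday[2129-12-16]
See: 2129-12-16
Do: chron roll[-23]
See: 2129-11-23
Do: shelf size[]
See: 2
Do: chron markday[2149-09-13]
See: 2149-09-13
Do: chron markday[2194-02-27]
See: 2194-02-27
Do: chron markday[1875-02-27]
See: 1875-02-27
Do: shelf recall[stota]
See: 698
Do: chron monthhop[-32]
See: 1872-06-27
Do: shelf record[stovest; 2119-06-01]
See: mu
Do: shelf size[]
See: 2
Do: shelf record[hevahas; mihepab]
See: nil
Do: shelf carries[stovest]
See: yes
Do: chron markday[2036-01-03]
See: 2036-01-03
Do: shelf recall[stovest]
See: 2119-06-01
Do: chron roll[-125]
See: 2035-08-31
Do: chron roll[98]
See: 2035-12-07
Do: chron roll[368]
See: 2036-12-09

Answer: cur=2036-12-09
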